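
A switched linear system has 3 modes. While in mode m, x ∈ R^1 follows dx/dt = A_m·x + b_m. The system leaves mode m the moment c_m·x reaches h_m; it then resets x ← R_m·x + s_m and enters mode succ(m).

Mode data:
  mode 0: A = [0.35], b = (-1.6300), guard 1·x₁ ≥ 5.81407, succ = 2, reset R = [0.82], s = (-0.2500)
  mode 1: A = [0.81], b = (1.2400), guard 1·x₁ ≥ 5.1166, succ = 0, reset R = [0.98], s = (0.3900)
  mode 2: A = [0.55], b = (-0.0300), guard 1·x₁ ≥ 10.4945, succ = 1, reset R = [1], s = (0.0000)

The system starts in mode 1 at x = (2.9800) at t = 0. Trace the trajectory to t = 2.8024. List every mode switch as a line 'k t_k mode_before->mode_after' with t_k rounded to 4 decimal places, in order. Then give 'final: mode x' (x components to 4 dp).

1 0.4787 1->0
2 1.7281 0->2
final: 2 8.1127

Mode 1: guard c·x = 5.1166 hit at Δt = 0.4787 (t = 0.4787), x⁻ = (5.1166) → reset → x⁺ = (5.4043), jump to mode 0
Mode 0: guard c·x = 5.8141 hit at Δt = 1.2494 (t = 1.7281), x⁻ = (5.8141) → reset → x⁺ = (4.5175), jump to mode 2
Mode 2: flow for 1.0743 to horizon, guard not reached → x = (8.1127)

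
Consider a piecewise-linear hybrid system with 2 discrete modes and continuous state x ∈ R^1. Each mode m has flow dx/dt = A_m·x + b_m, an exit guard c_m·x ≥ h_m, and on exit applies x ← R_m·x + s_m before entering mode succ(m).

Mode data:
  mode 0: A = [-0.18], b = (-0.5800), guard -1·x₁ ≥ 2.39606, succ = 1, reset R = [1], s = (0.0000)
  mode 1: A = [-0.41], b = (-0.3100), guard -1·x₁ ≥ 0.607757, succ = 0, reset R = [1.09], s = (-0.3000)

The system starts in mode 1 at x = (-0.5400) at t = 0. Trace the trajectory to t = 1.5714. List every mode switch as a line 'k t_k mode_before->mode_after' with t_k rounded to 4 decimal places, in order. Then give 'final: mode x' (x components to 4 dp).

1 0.9176 1->0
final: 0 -1.2133

Mode 1: guard c·x = 0.6078 hit at Δt = 0.9176 (t = 0.9176), x⁻ = (-0.6078) → reset → x⁺ = (-0.9625), jump to mode 0
Mode 0: flow for 0.6538 to horizon, guard not reached → x = (-1.2133)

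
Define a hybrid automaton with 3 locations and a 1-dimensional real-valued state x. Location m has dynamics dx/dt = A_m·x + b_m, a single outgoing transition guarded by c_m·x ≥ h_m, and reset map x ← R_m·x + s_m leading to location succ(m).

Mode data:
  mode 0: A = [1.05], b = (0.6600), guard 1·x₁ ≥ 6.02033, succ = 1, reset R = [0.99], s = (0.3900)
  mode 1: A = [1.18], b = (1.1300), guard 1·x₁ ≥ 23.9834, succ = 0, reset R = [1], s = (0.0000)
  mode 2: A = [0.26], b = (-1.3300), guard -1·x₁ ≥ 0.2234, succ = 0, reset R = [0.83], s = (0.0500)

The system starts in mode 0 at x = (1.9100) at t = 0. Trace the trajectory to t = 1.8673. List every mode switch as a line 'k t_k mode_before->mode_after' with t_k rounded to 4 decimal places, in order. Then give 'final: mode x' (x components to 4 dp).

Mode 0: guard c·x = 6.0203 hit at Δt = 0.9170 (t = 0.9170), x⁻ = (6.0203) → reset → x⁺ = (6.3501), jump to mode 1
Mode 1: flow for 0.9503 to horizon, guard not reached → x = (21.4699)

1 0.9170 0->1
final: 1 21.4699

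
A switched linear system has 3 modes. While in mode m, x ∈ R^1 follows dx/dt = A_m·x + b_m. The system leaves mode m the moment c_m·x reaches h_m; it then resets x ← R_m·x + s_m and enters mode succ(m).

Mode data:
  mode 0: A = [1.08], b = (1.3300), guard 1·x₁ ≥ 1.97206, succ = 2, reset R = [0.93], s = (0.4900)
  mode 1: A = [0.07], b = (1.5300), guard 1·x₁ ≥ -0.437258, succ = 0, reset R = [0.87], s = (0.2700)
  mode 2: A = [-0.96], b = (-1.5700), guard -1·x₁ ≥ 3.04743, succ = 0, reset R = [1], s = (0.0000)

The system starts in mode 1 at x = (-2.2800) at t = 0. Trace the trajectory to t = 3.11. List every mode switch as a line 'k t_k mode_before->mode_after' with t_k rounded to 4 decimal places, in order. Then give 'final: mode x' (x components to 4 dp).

Mode 1: guard c·x = -0.4373 hit at Δt = 1.2851 (t = 1.2851), x⁻ = (-0.4373) → reset → x⁺ = (-0.1104), jump to mode 0
Mode 0: guard c·x = 1.9721 hit at Δt = 0.9722 (t = 2.2573), x⁻ = (1.9721) → reset → x⁺ = (2.3240), jump to mode 2
Mode 2: flow for 0.8527 to horizon, guard not reached → x = (0.1109)

1 1.2851 1->0
2 2.2573 0->2
final: 2 0.1109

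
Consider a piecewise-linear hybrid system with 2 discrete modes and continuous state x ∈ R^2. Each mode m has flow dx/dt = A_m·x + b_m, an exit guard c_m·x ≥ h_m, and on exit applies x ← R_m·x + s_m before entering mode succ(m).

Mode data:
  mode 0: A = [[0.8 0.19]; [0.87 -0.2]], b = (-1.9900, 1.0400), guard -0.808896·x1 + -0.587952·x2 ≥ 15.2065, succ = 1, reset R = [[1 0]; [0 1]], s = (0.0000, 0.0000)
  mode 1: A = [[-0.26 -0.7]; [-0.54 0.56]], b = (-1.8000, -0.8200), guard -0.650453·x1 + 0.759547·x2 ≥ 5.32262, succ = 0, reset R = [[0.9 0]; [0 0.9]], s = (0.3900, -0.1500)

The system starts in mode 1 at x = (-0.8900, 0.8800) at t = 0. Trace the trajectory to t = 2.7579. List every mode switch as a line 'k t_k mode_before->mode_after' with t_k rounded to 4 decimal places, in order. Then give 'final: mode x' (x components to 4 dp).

Mode 1: guard c·x = 5.3226 hit at Δt = 1.5617 (t = 1.5617), x⁻ = (-4.4413, 3.2043) → reset → x⁺ = (-3.6071, 2.7338), jump to mode 0
Mode 0: flow for 1.1962 to horizon, guard not reached → x = (-13.1481, -3.8656)

1 1.5617 1->0
final: 0 -13.1481 -3.8656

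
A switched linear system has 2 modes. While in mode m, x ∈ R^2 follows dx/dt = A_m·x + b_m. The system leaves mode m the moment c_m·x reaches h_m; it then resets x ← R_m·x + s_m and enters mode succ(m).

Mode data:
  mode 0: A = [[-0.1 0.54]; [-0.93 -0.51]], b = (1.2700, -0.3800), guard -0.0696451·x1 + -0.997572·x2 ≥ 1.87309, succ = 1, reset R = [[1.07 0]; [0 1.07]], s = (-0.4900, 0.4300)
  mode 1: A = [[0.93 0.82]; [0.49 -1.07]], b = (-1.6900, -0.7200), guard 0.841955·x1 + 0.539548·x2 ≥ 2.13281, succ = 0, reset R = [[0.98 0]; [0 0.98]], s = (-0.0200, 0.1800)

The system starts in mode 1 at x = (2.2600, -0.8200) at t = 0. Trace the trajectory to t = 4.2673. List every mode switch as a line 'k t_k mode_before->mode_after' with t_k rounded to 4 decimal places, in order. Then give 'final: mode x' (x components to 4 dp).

1 1.2298 1->0
2 2.1816 0->1
3 3.6935 1->0
final: 0 2.8606 -1.3234

Mode 1: guard c·x = 2.1328 hit at Δt = 1.2298 (t = 1.2298), x⁻ = (2.4935, 0.0619) → reset → x⁺ = (2.4236, 0.2407), jump to mode 0
Mode 0: guard c·x = 1.8731 hit at Δt = 0.9518 (t = 2.1816), x⁻ = (2.8667, -2.0778) → reset → x⁺ = (2.5774, -1.7932), jump to mode 1
Mode 1: guard c·x = 2.1328 hit at Δt = 1.5119 (t = 3.6935), x⁻ = (2.5437, -0.0164) → reset → x⁺ = (2.4728, 0.1639), jump to mode 0
Mode 0: flow for 0.5738 to horizon, guard not reached → x = (2.8606, -1.3234)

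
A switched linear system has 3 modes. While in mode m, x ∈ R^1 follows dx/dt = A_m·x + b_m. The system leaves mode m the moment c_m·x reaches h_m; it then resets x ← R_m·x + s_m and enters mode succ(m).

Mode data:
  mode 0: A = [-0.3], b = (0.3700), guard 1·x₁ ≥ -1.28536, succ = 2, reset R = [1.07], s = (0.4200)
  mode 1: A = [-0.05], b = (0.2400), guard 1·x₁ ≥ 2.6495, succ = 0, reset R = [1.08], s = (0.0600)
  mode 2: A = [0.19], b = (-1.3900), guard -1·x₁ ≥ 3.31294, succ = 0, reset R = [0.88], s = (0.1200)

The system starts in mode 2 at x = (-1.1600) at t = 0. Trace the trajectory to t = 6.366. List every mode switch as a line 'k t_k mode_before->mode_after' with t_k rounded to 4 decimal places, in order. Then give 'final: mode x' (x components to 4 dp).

Mode 2: guard c·x = 3.3129 hit at Δt = 1.1913 (t = 1.1913), x⁻ = (-3.3129) → reset → x⁺ = (-2.7954), jump to mode 0
Mode 0: guard c·x = -1.2854 hit at Δt = 1.5657 (t = 2.7570), x⁻ = (-1.2854) → reset → x⁺ = (-0.9553), jump to mode 2
Mode 2: guard c·x = 3.3129 hit at Δt = 1.3199 (t = 4.0769), x⁻ = (-3.3129) → reset → x⁺ = (-2.7954), jump to mode 0
Mode 0: guard c·x = -1.2854 hit at Δt = 1.5657 (t = 5.6426), x⁻ = (-1.2854) → reset → x⁺ = (-0.9553), jump to mode 2
Mode 2: flow for 0.7234 to horizon, guard not reached → x = (-2.1739)

1 1.1913 2->0
2 2.7570 0->2
3 4.0769 2->0
4 5.6426 0->2
final: 2 -2.1739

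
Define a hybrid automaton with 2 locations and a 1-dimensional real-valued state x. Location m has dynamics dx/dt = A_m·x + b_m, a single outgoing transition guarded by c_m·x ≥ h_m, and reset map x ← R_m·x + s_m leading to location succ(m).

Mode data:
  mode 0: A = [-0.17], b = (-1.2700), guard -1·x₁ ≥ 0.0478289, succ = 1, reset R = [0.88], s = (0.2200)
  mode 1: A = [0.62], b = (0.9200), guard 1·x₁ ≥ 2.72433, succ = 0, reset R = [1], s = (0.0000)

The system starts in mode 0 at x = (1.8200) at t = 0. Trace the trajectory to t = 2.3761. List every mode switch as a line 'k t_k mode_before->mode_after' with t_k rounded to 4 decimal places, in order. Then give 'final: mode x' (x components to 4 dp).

Mode 0: guard c·x = 0.0478 hit at Δt = 1.3203 (t = 1.3203), x⁻ = (-0.0478) → reset → x⁺ = (0.1779), jump to mode 1
Mode 1: flow for 1.0558 to horizon, guard not reached → x = (1.7140)

1 1.3203 0->1
final: 1 1.7140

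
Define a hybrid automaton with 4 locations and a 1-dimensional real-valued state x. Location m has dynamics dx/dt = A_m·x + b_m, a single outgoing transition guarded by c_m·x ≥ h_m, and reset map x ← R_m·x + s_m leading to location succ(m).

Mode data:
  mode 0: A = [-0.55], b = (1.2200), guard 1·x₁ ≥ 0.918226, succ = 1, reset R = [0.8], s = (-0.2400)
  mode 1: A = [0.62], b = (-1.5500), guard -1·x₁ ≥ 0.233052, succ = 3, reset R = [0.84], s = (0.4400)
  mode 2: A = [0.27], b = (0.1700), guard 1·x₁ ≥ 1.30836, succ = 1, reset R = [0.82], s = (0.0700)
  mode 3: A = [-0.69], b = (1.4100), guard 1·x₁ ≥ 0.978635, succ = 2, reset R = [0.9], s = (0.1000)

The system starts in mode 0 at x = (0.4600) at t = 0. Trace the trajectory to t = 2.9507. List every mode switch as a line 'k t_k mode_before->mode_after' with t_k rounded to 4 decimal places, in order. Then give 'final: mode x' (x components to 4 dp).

1 0.5490 0->1
2 1.0483 1->3
3 1.8085 3->2
4 2.4943 2->1
final: 1 0.6990

Mode 0: guard c·x = 0.9182 hit at Δt = 0.5490 (t = 0.5490), x⁻ = (0.9182) → reset → x⁺ = (0.4946), jump to mode 1
Mode 1: guard c·x = 0.2331 hit at Δt = 0.4993 (t = 1.0483), x⁻ = (-0.2331) → reset → x⁺ = (0.2442), jump to mode 3
Mode 3: guard c·x = 0.9786 hit at Δt = 0.7602 (t = 1.8085), x⁻ = (0.9786) → reset → x⁺ = (0.9808), jump to mode 2
Mode 2: guard c·x = 1.3084 hit at Δt = 0.6858 (t = 2.4943), x⁻ = (1.3084) → reset → x⁺ = (1.1429), jump to mode 1
Mode 1: flow for 0.4564 to horizon, guard not reached → x = (0.6990)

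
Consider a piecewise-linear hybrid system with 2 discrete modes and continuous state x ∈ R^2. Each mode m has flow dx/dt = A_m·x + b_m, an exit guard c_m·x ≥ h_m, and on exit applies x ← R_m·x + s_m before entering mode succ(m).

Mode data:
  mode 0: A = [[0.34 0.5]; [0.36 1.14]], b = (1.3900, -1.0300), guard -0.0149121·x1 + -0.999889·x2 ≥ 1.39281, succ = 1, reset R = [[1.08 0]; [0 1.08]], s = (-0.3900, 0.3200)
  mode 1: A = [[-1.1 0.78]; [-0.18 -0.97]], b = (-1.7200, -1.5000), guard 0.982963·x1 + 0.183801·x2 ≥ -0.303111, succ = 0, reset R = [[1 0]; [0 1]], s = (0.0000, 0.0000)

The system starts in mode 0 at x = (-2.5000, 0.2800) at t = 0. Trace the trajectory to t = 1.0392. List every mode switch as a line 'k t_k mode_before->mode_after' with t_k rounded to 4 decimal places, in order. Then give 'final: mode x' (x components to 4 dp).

Mode 0: guard c·x = 1.3928 hit at Δt = 0.6924 (t = 0.6924), x⁻ = (-2.2373, -1.3596) → reset → x⁺ = (-2.8063, -1.1484), jump to mode 1
Mode 1: flow for 0.3468 to horizon, guard not reached → x = (-2.6664, -1.1174)

1 0.6924 0->1
final: 1 -2.6664 -1.1174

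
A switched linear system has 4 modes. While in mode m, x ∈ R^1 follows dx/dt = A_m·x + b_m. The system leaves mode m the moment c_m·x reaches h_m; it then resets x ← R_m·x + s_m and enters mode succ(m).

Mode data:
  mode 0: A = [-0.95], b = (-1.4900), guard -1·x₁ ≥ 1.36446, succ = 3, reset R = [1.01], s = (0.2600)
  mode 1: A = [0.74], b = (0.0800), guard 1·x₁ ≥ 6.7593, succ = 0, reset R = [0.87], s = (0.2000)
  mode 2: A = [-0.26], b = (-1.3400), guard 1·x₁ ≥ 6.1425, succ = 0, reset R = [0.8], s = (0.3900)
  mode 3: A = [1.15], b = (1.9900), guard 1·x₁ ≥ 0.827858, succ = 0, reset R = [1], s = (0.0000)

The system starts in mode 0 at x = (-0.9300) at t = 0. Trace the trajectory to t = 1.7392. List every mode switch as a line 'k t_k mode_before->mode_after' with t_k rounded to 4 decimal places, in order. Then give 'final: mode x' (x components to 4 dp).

Mode 0: guard c·x = 1.3645 hit at Δt = 1.2011 (t = 1.2011), x⁻ = (-1.3645) → reset → x⁺ = (-1.1181), jump to mode 3
Mode 3: flow for 0.5381 to horizon, guard not reached → x = (-0.5935)

1 1.2011 0->3
final: 3 -0.5935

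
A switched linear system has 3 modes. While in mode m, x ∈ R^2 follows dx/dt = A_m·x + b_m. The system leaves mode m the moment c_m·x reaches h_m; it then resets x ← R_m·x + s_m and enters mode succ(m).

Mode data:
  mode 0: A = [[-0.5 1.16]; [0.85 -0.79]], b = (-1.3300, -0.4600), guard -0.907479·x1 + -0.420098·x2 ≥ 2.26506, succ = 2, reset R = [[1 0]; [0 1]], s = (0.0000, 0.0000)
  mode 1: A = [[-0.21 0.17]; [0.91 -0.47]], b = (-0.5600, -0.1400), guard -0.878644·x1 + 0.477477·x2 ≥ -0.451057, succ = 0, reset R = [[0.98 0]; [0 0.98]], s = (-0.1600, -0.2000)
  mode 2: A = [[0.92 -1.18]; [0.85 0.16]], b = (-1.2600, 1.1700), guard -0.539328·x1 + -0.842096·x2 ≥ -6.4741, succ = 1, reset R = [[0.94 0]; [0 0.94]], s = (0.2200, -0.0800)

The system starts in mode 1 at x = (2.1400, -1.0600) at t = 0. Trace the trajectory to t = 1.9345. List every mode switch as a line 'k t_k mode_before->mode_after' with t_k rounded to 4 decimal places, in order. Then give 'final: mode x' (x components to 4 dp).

Mode 1: guard c·x = -0.4511 hit at Δt = 1.4872 (t = 1.4872), x⁻ = (0.8673, 0.6513) → reset → x⁺ = (0.6900, 0.4383), jump to mode 0
Mode 0: flow for 0.4473 to horizon, guard not reached → x = (0.1868, 0.2695)

1 1.4872 1->0
final: 0 0.1868 0.2695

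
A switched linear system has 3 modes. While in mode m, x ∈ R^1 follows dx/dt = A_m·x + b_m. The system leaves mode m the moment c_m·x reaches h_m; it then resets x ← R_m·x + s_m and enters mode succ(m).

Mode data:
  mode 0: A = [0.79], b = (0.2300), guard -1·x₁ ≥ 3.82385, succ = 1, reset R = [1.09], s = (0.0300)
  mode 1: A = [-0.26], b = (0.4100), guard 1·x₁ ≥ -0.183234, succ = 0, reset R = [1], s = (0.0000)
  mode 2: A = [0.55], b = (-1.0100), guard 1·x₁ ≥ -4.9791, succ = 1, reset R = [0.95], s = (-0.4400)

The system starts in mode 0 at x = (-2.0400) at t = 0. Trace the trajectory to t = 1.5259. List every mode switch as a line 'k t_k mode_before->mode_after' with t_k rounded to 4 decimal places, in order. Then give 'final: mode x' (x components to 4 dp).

Mode 0: guard c·x = 3.8239 hit at Δt = 0.8900 (t = 0.8900), x⁻ = (-3.8238) → reset → x⁺ = (-4.1380), jump to mode 1
Mode 1: flow for 0.6359 to horizon, guard not reached → x = (-3.2671)

1 0.8900 0->1
final: 1 -3.2671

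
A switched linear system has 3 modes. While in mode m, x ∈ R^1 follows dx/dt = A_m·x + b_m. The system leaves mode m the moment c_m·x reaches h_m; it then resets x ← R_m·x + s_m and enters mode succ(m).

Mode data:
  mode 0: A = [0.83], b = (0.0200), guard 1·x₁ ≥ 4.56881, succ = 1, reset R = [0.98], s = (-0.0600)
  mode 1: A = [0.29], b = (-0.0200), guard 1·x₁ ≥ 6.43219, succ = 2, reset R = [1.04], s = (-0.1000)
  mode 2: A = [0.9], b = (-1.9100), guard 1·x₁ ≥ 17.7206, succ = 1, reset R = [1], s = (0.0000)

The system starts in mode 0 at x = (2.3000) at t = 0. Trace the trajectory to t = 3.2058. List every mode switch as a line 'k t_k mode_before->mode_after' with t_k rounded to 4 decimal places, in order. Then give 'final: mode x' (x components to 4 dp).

Mode 0: guard c·x = 4.5688 hit at Δt = 0.8207 (t = 0.8207), x⁻ = (4.5688) → reset → x⁺ = (4.4174), jump to mode 1
Mode 1: guard c·x = 6.4322 hit at Δt = 1.3128 (t = 2.1335), x⁻ = (6.4322) → reset → x⁺ = (6.5895), jump to mode 2
Mode 2: flow for 1.0723 to horizon, guard not reached → x = (13.8486)

1 0.8207 0->1
2 2.1335 1->2
final: 2 13.8486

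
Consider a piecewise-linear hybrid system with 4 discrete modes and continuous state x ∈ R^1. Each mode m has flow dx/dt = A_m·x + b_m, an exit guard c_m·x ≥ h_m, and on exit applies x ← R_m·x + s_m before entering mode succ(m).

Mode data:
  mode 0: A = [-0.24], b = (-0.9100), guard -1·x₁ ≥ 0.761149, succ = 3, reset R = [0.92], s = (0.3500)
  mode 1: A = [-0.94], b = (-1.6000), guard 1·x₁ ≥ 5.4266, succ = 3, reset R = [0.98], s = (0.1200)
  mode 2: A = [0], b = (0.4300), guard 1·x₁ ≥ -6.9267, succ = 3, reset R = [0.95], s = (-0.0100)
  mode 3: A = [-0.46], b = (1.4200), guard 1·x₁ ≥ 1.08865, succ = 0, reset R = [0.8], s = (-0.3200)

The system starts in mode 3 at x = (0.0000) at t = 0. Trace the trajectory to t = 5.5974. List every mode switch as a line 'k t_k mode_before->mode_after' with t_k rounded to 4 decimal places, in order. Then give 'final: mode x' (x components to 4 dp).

1 0.9454 3->0
2 2.4443 0->3
3 3.6234 3->0
4 5.1223 0->3
final: 3 0.3246

Mode 3: guard c·x = 1.0886 hit at Δt = 0.9454 (t = 0.9454), x⁻ = (1.0887) → reset → x⁺ = (0.5509), jump to mode 0
Mode 0: guard c·x = 0.7611 hit at Δt = 1.4989 (t = 2.4443), x⁻ = (-0.7611) → reset → x⁺ = (-0.3503), jump to mode 3
Mode 3: guard c·x = 1.0886 hit at Δt = 1.1790 (t = 3.6234), x⁻ = (1.0886) → reset → x⁺ = (0.5509), jump to mode 0
Mode 0: guard c·x = 0.7611 hit at Δt = 1.4989 (t = 5.1223), x⁻ = (-0.7611) → reset → x⁺ = (-0.3503), jump to mode 3
Mode 3: flow for 0.4751 to horizon, guard not reached → x = (0.3246)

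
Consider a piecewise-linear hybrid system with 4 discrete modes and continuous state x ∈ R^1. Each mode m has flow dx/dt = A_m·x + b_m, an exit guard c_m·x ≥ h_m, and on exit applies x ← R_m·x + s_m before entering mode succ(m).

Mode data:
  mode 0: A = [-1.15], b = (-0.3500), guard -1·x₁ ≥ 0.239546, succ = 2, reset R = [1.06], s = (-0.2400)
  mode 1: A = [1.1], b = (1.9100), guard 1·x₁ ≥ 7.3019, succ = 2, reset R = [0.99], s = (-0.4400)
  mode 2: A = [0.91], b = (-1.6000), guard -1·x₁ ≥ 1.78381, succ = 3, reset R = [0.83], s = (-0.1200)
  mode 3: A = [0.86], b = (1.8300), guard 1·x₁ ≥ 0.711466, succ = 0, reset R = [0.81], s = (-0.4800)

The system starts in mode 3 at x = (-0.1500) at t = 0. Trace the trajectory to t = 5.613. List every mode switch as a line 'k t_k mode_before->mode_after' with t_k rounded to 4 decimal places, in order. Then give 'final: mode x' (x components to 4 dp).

1 0.4204 3->0
2 2.0045 0->2
3 2.5021 2->3
4 4.4596 3->0
final: 0 -0.1980

Mode 3: guard c·x = 0.7115 hit at Δt = 0.4204 (t = 0.4204), x⁻ = (0.7115) → reset → x⁺ = (0.0963), jump to mode 0
Mode 0: guard c·x = 0.2395 hit at Δt = 1.5841 (t = 2.0045), x⁻ = (-0.2395) → reset → x⁺ = (-0.4939), jump to mode 2
Mode 2: guard c·x = 1.7838 hit at Δt = 0.4976 (t = 2.5021), x⁻ = (-1.7838) → reset → x⁺ = (-1.6006), jump to mode 3
Mode 3: guard c·x = 0.7115 hit at Δt = 1.9575 (t = 4.4596), x⁻ = (0.7115) → reset → x⁺ = (0.0963), jump to mode 0
Mode 0: flow for 1.1534 to horizon, guard not reached → x = (-0.1980)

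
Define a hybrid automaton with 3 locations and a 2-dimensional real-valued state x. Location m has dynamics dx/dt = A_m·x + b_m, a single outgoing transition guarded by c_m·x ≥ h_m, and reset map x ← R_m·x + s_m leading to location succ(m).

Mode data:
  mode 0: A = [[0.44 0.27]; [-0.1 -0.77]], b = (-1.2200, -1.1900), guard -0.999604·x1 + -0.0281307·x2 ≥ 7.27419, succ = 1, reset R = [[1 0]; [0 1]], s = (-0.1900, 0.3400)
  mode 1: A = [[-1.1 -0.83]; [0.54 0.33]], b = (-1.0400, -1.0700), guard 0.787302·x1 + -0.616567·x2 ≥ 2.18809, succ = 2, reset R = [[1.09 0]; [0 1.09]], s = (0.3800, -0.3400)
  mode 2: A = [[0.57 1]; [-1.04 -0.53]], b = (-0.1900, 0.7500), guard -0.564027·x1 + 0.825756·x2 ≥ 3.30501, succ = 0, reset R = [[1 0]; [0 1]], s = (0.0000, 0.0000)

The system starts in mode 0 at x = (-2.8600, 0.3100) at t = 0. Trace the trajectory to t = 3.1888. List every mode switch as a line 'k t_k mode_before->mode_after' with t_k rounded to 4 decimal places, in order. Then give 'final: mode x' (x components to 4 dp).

1 1.2984 0->1
2 2.4670 1->2
final: 2 -4.7208 -1.5438

Mode 0: guard c·x = 7.2742 hit at Δt = 1.2984 (t = 1.2984), x⁻ = (-7.2648, -0.4363) → reset → x⁺ = (-7.4548, -0.0963), jump to mode 1
Mode 1: guard c·x = 2.1881 hit at Δt = 1.1686 (t = 2.4670), x⁻ = (-1.0257, -4.8585) → reset → x⁺ = (-0.7380, -5.6358), jump to mode 2
Mode 2: flow for 0.7218 to horizon, guard not reached → x = (-4.7208, -1.5438)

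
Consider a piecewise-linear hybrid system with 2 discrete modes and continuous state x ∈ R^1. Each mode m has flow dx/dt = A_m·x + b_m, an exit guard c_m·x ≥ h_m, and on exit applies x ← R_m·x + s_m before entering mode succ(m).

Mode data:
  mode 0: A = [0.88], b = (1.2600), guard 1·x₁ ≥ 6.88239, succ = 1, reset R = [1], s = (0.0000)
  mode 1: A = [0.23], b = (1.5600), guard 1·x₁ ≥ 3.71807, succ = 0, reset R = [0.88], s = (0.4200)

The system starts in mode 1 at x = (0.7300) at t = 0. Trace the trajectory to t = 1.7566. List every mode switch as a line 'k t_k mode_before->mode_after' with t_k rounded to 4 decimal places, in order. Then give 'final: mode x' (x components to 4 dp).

1 1.4559 1->0
final: 0 5.2440

Mode 1: guard c·x = 3.7181 hit at Δt = 1.4559 (t = 1.4559), x⁻ = (3.7181) → reset → x⁺ = (3.6919), jump to mode 0
Mode 0: flow for 0.3007 to horizon, guard not reached → x = (5.2440)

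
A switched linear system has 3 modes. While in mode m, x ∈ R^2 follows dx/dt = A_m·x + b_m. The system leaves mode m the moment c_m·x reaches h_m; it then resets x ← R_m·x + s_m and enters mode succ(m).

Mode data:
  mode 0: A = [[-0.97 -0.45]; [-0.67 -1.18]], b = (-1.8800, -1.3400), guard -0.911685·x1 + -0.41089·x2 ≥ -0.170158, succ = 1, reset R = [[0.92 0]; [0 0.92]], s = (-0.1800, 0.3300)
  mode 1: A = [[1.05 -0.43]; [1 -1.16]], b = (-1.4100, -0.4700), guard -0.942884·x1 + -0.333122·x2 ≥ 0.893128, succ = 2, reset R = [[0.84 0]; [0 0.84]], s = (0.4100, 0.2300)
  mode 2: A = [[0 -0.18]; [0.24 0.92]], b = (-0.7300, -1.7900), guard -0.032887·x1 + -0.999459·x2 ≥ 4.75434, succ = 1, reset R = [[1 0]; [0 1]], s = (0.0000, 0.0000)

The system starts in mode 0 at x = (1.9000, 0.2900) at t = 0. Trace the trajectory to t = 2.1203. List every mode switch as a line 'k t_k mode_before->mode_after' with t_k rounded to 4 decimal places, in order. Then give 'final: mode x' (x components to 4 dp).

1 0.5053 0->1
2 1.1914 1->2
final: 2 -0.6858 -3.1658

Mode 0: guard c·x = -0.1702 hit at Δt = 0.5053 (t = 0.5053), x⁻ = (0.4637, -0.6147) → reset → x⁺ = (0.2466, -0.2355), jump to mode 1
Mode 1: guard c·x = 0.8931 hit at Δt = 0.6861 (t = 1.1914), x⁻ = (-0.7842, -0.4614) → reset → x⁺ = (-0.2487, -0.1576), jump to mode 2
Mode 2: flow for 0.9289 to horizon, guard not reached → x = (-0.6858, -3.1658)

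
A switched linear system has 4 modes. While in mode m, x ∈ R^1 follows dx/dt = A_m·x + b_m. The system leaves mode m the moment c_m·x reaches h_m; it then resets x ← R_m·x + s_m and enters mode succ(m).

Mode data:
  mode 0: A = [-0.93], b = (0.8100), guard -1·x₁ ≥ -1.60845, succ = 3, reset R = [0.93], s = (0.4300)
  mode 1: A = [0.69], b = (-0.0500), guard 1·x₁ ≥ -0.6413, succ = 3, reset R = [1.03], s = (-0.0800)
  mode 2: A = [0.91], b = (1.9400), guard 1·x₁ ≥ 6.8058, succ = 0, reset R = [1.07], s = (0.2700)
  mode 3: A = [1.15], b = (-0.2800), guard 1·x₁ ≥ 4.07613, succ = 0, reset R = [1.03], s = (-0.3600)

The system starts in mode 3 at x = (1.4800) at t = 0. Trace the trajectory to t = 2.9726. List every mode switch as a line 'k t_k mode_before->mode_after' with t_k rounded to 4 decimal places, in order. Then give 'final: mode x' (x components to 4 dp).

Mode 3: guard c·x = 4.0761 hit at Δt = 0.9837 (t = 0.9837), x⁻ = (4.0761) → reset → x⁺ = (3.8384), jump to mode 0
Mode 0: guard c·x = -1.6084 hit at Δt = 1.4970 (t = 2.4807), x⁻ = (1.6085) → reset → x⁺ = (1.9259), jump to mode 3
Mode 3: flow for 0.4919 to horizon, guard not reached → x = (3.2056)

1 0.9837 3->0
2 2.4807 0->3
final: 3 3.2056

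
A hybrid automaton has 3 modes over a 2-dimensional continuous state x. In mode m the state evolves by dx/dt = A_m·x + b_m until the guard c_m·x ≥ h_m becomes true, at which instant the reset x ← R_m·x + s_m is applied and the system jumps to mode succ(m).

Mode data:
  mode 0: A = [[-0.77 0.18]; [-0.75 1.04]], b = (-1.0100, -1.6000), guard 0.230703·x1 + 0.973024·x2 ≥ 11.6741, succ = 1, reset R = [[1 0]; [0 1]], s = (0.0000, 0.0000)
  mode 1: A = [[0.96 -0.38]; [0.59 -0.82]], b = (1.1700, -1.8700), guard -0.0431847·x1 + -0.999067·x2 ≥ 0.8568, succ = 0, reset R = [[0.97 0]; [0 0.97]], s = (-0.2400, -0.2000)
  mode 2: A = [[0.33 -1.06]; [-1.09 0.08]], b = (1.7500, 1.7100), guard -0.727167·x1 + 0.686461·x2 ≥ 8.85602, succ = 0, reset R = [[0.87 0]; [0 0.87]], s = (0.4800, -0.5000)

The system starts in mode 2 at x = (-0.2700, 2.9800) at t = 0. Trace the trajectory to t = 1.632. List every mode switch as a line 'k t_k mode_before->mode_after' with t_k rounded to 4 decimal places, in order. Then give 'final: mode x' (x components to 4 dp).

Mode 2: guard c·x = 8.8560 hit at Δt = 1.1259 (t = 1.1259), x⁻ = (-4.8556, 7.7575) → reset → x⁺ = (-3.7444, 6.2490), jump to mode 0
Mode 0: flow for 0.5061 to horizon, guard not reached → x = (-2.3074, 11.0499)

1 1.1259 2->0
final: 0 -2.3074 11.0499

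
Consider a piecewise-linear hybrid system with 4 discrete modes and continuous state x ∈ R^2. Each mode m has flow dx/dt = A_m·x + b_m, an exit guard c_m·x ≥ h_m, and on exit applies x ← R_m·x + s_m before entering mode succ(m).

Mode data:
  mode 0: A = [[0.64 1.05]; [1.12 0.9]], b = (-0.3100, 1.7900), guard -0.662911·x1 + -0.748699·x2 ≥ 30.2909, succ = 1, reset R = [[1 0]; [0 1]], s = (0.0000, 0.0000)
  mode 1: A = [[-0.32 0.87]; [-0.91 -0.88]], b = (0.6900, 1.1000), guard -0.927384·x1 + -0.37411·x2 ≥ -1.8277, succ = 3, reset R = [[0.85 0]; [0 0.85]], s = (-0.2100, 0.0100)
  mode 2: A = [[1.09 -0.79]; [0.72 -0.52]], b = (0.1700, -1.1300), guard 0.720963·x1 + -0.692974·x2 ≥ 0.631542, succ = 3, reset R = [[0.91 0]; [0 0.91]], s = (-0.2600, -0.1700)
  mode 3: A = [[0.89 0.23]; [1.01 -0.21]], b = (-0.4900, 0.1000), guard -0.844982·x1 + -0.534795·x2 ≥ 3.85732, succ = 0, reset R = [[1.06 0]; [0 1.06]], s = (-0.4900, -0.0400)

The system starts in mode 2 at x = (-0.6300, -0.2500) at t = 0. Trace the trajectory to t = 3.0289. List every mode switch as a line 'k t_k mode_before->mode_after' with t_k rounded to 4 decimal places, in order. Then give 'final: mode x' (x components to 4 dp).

Mode 2: guard c·x = 0.6315 hit at Δt = 1.0056 (t = 1.0056), x⁻ = (-0.4564, -1.3862) → reset → x⁺ = (-0.6754, -1.4315), jump to mode 3
Mode 3: guard c·x = 3.8573 hit at Δt = 0.9621 (t = 1.9677), x⁻ = (-2.9496, -2.5523) → reset → x⁺ = (-3.6166, -2.7454), jump to mode 0
Mode 0: flow for 1.0612 to horizon, guard not reached → x = (-20.0288, -20.3401)

1 1.0056 2->3
2 1.9677 3->0
final: 0 -20.0288 -20.3401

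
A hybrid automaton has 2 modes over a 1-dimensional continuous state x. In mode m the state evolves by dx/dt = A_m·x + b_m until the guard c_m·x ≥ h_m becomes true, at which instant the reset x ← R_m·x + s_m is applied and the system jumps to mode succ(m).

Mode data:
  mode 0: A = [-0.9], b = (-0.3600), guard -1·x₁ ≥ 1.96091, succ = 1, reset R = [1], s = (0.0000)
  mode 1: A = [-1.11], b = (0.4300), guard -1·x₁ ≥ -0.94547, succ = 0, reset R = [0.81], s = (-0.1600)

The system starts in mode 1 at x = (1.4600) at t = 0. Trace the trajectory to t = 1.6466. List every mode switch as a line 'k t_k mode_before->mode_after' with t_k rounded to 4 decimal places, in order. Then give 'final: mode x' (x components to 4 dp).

Mode 1: guard c·x = -0.9455 hit at Δt = 0.5886 (t = 0.5886), x⁻ = (0.9455) → reset → x⁺ = (0.6058), jump to mode 0
Mode 0: flow for 1.0580 to horizon, guard not reached → x = (-0.0119)

1 0.5886 1->0
final: 0 -0.0119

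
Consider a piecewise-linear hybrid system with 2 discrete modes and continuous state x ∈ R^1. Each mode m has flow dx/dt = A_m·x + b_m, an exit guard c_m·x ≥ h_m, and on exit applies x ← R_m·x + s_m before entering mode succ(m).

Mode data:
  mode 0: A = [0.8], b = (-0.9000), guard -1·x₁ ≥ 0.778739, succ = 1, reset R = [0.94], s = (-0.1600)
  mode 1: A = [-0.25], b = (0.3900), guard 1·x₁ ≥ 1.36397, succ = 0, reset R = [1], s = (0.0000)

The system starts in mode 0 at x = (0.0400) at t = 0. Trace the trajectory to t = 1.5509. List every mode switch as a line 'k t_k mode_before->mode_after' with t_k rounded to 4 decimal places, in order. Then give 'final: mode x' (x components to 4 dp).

1 0.7028 0->1
final: 1 -0.4235

Mode 0: guard c·x = 0.7787 hit at Δt = 0.7028 (t = 0.7028), x⁻ = (-0.7787) → reset → x⁺ = (-0.8920), jump to mode 1
Mode 1: flow for 0.8481 to horizon, guard not reached → x = (-0.4235)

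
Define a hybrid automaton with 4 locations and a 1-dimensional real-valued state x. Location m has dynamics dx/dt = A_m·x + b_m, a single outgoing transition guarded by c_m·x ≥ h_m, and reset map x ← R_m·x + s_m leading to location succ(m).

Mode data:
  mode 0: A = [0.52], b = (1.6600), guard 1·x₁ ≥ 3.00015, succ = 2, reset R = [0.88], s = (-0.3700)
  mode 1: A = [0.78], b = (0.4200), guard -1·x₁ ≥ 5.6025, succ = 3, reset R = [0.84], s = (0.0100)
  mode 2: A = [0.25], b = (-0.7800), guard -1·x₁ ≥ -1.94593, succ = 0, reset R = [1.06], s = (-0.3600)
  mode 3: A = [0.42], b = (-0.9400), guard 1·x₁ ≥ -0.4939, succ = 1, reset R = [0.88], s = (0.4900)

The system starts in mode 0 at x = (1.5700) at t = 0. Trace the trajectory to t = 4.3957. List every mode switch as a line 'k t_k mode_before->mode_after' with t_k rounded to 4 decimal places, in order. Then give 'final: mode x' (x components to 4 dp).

Mode 0: guard c·x = 3.0002 hit at Δt = 0.5050 (t = 0.5050), x⁻ = (3.0001) → reset → x⁺ = (2.2701), jump to mode 2
Mode 2: guard c·x = -1.9459 hit at Δt = 1.2926 (t = 1.7976), x⁻ = (1.9459) → reset → x⁺ = (1.7027), jump to mode 0
Mode 0: guard c·x = 3.0002 hit at Δt = 0.4522 (t = 2.2498), x⁻ = (3.0001) → reset → x⁺ = (2.2701), jump to mode 2
Mode 2: guard c·x = -1.9459 hit at Δt = 1.2926 (t = 3.5424), x⁻ = (1.9459) → reset → x⁺ = (1.7027), jump to mode 0
Mode 0: guard c·x = 3.0002 hit at Δt = 0.4522 (t = 3.9945), x⁻ = (3.0001) → reset → x⁺ = (2.2701), jump to mode 2
Mode 2: flow for 0.4012 to horizon, guard not reached → x = (2.1805)

1 0.5050 0->2
2 1.7976 2->0
3 2.2498 0->2
4 3.5424 2->0
5 3.9945 0->2
final: 2 2.1805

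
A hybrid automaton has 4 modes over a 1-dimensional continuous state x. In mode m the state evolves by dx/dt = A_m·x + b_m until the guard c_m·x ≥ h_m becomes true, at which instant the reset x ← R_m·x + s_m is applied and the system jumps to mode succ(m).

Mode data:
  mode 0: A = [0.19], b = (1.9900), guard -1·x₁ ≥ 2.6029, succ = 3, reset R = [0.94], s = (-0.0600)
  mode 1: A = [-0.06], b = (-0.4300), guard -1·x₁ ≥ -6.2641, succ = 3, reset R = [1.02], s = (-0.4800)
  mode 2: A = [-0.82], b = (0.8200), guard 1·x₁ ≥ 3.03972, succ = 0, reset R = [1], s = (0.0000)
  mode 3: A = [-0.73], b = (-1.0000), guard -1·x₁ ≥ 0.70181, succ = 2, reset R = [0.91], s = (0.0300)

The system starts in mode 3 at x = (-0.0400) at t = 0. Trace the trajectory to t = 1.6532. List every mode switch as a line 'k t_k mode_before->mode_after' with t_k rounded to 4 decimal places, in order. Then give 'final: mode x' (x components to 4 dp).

Mode 3: guard c·x = 0.7018 hit at Δt = 0.9431 (t = 0.9431), x⁻ = (-0.7018) → reset → x⁺ = (-0.6086), jump to mode 2
Mode 2: flow for 0.7101 to horizon, guard not reached → x = (0.1014)

1 0.9431 3->2
final: 2 0.1014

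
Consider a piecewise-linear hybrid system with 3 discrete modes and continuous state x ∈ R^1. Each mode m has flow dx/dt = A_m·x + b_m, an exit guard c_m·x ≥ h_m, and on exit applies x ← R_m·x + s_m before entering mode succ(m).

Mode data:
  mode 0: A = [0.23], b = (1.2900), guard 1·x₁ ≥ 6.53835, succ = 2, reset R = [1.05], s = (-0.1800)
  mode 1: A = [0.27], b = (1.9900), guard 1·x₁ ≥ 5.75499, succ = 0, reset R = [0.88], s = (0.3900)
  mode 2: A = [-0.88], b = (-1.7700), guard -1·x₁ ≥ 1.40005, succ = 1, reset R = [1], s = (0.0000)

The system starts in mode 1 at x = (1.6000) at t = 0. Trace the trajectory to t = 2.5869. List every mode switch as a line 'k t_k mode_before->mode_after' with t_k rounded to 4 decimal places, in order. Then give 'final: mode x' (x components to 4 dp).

1 1.4097 1->0
2 1.8161 0->2
final: 2 2.4020

Mode 1: guard c·x = 5.7550 hit at Δt = 1.4097 (t = 1.4097), x⁻ = (5.7550) → reset → x⁺ = (5.4544), jump to mode 0
Mode 0: guard c·x = 6.5384 hit at Δt = 0.4064 (t = 1.8161), x⁻ = (6.5384) → reset → x⁺ = (6.6853), jump to mode 2
Mode 2: flow for 0.7708 to horizon, guard not reached → x = (2.4020)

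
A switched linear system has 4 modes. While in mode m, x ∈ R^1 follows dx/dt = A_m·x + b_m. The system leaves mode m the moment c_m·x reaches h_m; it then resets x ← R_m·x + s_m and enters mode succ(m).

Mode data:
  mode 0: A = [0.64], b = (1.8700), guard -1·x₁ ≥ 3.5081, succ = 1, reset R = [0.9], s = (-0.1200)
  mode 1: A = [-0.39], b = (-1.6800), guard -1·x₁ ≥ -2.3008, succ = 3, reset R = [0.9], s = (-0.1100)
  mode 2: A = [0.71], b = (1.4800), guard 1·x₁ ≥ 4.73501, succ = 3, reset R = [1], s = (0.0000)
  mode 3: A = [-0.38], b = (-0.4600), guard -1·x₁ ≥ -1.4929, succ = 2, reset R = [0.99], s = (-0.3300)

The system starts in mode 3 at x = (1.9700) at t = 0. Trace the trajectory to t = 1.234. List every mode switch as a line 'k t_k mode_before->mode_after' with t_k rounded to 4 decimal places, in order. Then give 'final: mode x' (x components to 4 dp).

Mode 3: guard c·x = -1.4929 hit at Δt = 0.4277 (t = 0.4277), x⁻ = (1.4929) → reset → x⁺ = (1.1480), jump to mode 2
Mode 2: flow for 0.8063 to horizon, guard not reached → x = (3.6455)

1 0.4277 3->2
final: 2 3.6455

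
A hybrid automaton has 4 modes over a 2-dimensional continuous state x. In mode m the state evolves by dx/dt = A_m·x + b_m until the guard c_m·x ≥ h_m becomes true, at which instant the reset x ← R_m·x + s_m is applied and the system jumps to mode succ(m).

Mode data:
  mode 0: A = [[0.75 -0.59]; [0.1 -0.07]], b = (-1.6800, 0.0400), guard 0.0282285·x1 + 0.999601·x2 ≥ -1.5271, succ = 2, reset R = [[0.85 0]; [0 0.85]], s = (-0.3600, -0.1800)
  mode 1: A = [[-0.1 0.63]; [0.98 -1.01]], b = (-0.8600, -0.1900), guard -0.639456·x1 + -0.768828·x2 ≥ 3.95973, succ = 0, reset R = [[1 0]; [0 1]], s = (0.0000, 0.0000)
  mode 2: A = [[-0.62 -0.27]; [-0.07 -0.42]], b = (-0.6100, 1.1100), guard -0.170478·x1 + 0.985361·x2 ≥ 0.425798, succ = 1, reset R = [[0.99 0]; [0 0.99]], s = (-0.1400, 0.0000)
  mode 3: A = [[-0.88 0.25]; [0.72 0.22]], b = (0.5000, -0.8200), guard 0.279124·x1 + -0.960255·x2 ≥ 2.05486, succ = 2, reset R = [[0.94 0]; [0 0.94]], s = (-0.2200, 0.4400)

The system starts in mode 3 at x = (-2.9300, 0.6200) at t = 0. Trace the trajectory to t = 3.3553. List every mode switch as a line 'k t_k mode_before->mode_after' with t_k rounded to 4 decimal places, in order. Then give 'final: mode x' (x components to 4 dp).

1 1.3965 3->2
2 2.8327 2->1
final: 1 -1.3573 -0.3674

Mode 3: guard c·x = 2.0549 hit at Δt = 1.3965 (t = 1.3965), x⁻ = (-0.7079, -2.3457) → reset → x⁺ = (-0.8854, -1.7649), jump to mode 2
Mode 2: guard c·x = 0.4258 hit at Δt = 1.4362 (t = 2.8327), x⁻ = (-0.8187, 0.2905) → reset → x⁺ = (-0.9505, 0.2876), jump to mode 1
Mode 1: flow for 0.5226 to horizon, guard not reached → x = (-1.3573, -0.3674)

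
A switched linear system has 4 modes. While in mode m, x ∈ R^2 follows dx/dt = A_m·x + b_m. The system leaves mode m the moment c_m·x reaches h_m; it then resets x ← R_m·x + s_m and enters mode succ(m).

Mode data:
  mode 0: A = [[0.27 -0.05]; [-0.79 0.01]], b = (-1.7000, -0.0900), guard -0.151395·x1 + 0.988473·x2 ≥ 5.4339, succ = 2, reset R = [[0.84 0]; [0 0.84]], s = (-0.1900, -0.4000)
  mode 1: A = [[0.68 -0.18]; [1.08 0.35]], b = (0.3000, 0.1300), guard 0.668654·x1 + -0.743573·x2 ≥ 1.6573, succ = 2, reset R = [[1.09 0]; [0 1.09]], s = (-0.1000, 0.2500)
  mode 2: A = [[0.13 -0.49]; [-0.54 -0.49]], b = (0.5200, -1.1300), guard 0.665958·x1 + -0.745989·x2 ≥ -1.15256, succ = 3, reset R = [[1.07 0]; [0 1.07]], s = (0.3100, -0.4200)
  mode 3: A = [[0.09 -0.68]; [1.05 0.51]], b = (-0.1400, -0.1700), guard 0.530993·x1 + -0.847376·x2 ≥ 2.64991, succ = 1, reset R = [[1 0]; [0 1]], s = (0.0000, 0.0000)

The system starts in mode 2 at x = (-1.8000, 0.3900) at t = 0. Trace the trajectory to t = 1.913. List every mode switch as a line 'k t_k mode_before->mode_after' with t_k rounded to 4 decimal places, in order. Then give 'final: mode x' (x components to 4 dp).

1 0.9549 2->3
final: 3 -0.8159 -2.3774

Mode 2: guard c·x = -1.1526 hit at Δt = 0.9549 (t = 0.9549), x⁻ = (-1.6285, 0.0912) → reset → x⁺ = (-1.4325, -0.3224), jump to mode 3
Mode 3: flow for 0.9581 to horizon, guard not reached → x = (-0.8159, -2.3774)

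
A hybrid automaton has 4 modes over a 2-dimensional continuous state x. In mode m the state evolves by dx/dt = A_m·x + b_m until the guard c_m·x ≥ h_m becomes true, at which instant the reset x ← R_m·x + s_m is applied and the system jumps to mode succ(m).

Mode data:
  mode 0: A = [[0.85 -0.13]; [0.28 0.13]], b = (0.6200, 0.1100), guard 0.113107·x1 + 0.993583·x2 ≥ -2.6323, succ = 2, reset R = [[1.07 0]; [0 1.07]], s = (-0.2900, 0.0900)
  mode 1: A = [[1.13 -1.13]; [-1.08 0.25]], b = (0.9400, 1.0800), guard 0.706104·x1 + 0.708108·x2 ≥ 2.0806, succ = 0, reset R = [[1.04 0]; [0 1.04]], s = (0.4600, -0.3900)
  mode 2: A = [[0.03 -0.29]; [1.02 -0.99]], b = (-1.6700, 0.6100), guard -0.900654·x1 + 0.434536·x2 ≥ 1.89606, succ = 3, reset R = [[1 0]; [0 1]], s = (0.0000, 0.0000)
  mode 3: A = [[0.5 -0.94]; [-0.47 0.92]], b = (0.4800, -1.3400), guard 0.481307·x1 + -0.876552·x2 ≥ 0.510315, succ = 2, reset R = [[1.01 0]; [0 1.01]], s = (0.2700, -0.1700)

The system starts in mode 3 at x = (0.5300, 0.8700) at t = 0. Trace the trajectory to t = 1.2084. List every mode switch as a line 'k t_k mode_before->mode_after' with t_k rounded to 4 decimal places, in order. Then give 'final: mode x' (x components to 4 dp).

1 0.8173 3->2
final: 2 0.4634 0.2511

Mode 3: guard c·x = 0.5103 hit at Δt = 0.8173 (t = 0.8173), x⁻ = (0.8308, -0.1260) → reset → x⁺ = (1.1091, -0.2973), jump to mode 2
Mode 2: flow for 0.3911 to horizon, guard not reached → x = (0.4634, 0.2511)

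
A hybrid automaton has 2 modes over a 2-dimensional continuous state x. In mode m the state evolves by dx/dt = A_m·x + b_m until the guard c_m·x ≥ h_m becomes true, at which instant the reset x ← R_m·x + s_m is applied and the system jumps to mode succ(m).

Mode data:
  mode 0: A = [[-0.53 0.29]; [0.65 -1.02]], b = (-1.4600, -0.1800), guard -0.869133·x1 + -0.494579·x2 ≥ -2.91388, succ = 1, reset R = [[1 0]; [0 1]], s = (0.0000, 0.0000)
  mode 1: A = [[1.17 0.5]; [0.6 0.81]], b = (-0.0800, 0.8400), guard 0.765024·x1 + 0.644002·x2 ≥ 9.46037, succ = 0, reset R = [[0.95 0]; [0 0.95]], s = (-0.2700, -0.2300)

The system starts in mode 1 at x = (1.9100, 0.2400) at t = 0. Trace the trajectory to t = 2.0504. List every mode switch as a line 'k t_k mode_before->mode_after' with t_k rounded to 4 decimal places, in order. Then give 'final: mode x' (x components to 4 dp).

1 1.0183 1->0
final: 0 3.9825 3.7472

Mode 1: guard c·x = 9.4604 hit at Δt = 1.0183 (t = 1.0183), x⁻ = (7.8184, 5.4024) → reset → x⁺ = (7.1574, 4.9023), jump to mode 0
Mode 0: flow for 1.0321 to horizon, guard not reached → x = (3.9825, 3.7472)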